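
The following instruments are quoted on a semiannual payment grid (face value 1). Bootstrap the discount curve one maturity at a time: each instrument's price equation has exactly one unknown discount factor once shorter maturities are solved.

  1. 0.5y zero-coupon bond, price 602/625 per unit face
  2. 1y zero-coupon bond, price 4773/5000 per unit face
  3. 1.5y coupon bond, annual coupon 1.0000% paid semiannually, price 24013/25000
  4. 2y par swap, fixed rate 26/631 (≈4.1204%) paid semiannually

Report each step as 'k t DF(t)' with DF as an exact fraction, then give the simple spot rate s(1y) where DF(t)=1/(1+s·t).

1 1/2 602/625
2 1 4773/5000
3 3/2 4731/5000
4 2 461/500
s(1y) = (1/(4773/5000) − 1)/(1) = 227/4773 ≈ 4.7559%

step 1 [0.5y] zero: DF = P = 602/625 ≈ 0.963200
step 2 [1y] zero: DF = P = 4773/5000 ≈ 0.954600
step 3 [1.5y] bond c/2=1/200: DF=(24013/25000 − 1/200·(0.963200+0.954600))/(1+1/200) = 4731/5000 ≈ 0.946200
step 4 [2y] swap r/2=13/631: DF=(1 − 13/631·(0.963200+0.954600+0.946200))/(1+13/631) = 461/500 ≈ 0.922000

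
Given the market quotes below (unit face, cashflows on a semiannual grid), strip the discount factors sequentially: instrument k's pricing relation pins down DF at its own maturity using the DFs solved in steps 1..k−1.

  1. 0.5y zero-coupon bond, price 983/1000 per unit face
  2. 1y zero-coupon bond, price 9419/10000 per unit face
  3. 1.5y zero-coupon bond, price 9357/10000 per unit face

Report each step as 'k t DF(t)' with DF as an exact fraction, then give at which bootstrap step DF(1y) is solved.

step 1 [0.5y] zero: DF = P = 983/1000 ≈ 0.983000
step 2 [1y] zero: DF = P = 9419/10000 ≈ 0.941900
step 3 [1.5y] zero: DF = P = 9357/10000 ≈ 0.935700

1 1/2 983/1000
2 1 9419/10000
3 3/2 9357/10000
DF(1y) is solved at step 2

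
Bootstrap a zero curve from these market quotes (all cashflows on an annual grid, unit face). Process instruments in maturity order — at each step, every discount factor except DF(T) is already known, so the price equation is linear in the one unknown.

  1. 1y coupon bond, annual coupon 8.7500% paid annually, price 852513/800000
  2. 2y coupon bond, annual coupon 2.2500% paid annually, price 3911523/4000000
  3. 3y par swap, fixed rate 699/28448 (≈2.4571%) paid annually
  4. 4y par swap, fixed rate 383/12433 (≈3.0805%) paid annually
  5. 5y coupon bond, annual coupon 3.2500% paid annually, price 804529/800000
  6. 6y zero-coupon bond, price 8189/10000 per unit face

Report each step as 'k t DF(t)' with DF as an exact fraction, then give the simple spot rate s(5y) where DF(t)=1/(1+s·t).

1 1 9799/10000
2 2 2337/2500
3 3 9301/10000
4 4 8851/10000
5 5 4283/5000
6 6 8189/10000
s(5y) = (1/(4283/5000) − 1)/(5) = 717/21415 ≈ 3.3481%

step 1 [1y] bond c/1=7/80: DF=(852513/800000 − 7/80·(0))/(1+7/80) = 9799/10000 ≈ 0.979900
step 2 [2y] bond c/1=9/400: DF=(3911523/4000000 − 9/400·(0.979900))/(1+9/400) = 2337/2500 ≈ 0.934800
step 3 [3y] swap r/1=699/28448: DF=(1 − 699/28448·(0.979900+0.934800))/(1+699/28448) = 9301/10000 ≈ 0.930100
step 4 [4y] swap r/1=383/12433: DF=(1 − 383/12433·(0.979900+0.934800+0.930100))/(1+383/12433) = 8851/10000 ≈ 0.885100
step 5 [5y] bond c/1=13/400: DF=(804529/800000 − 13/400·(0.979900+0.934800+0.930100+0.885100))/(1+13/400) = 4283/5000 ≈ 0.856600
step 6 [6y] zero: DF = P = 8189/10000 ≈ 0.818900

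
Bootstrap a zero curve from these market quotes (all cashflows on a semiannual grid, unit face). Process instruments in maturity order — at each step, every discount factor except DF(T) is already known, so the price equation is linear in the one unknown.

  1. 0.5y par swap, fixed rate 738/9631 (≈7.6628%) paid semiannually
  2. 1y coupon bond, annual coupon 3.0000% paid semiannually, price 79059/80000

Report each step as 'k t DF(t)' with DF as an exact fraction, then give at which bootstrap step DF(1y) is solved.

step 1 [0.5y] swap r/2=369/9631: DF=(1 − 369/9631·(0))/(1+369/9631) = 9631/10000 ≈ 0.963100
step 2 [1y] bond c/2=3/200: DF=(79059/80000 − 3/200·(0.963100))/(1+3/200) = 4797/5000 ≈ 0.959400

1 1/2 9631/10000
2 1 4797/5000
DF(1y) is solved at step 2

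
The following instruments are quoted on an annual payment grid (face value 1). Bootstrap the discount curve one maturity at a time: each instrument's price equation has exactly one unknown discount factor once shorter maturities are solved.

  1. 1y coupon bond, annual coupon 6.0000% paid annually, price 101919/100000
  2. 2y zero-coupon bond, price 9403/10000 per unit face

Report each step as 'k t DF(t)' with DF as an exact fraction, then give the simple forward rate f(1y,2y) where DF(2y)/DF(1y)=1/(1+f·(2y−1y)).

step 1 [1y] bond c/1=3/50: DF=(101919/100000 − 3/50·(0))/(1+3/50) = 1923/2000 ≈ 0.961500
step 2 [2y] zero: DF = P = 9403/10000 ≈ 0.940300

1 1 1923/2000
2 2 9403/10000
f(1y,2y) = ((1923/2000)/(9403/10000) − 1)/(1) = 212/9403 ≈ 2.2546%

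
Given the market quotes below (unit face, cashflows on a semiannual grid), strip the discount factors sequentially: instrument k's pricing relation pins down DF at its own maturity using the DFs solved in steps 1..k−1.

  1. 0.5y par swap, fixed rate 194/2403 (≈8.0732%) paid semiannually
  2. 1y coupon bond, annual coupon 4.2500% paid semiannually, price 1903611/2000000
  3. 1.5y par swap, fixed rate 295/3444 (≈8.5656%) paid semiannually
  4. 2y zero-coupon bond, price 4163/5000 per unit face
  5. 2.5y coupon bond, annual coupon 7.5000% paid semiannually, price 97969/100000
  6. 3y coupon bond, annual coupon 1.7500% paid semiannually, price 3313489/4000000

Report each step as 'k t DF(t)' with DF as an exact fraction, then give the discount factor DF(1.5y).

1 1/2 2403/2500
2 1 114/125
3 3/2 441/500
4 2 4163/5000
5 5/2 4073/5000
6 3 783/1000
DF(1.5y) = 441/500 ≈ 0.882000

step 1 [0.5y] swap r/2=97/2403: DF=(1 − 97/2403·(0))/(1+97/2403) = 2403/2500 ≈ 0.961200
step 2 [1y] bond c/2=17/800: DF=(1903611/2000000 − 17/800·(0.961200))/(1+17/800) = 114/125 ≈ 0.912000
step 3 [1.5y] swap r/2=295/6888: DF=(1 − 295/6888·(0.961200+0.912000))/(1+295/6888) = 441/500 ≈ 0.882000
step 4 [2y] zero: DF = P = 4163/5000 ≈ 0.832600
step 5 [2.5y] bond c/2=3/80: DF=(97969/100000 − 3/80·(0.961200+0.912000+0.882000+0.832600))/(1+3/80) = 4073/5000 ≈ 0.814600
step 6 [3y] bond c/2=7/800: DF=(3313489/4000000 − 7/800·(0.961200+0.912000+0.882000+0.832600+0.814600))/(1+7/800) = 783/1000 ≈ 0.783000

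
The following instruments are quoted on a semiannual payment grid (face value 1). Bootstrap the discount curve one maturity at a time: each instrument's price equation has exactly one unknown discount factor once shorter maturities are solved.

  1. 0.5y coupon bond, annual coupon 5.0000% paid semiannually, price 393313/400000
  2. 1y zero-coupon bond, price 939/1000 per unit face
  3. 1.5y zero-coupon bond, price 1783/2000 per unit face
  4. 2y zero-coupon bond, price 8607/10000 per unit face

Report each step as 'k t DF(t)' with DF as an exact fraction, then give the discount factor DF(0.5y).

1 1/2 9593/10000
2 1 939/1000
3 3/2 1783/2000
4 2 8607/10000
DF(0.5y) = 9593/10000 ≈ 0.959300

step 1 [0.5y] bond c/2=1/40: DF=(393313/400000 − 1/40·(0))/(1+1/40) = 9593/10000 ≈ 0.959300
step 2 [1y] zero: DF = P = 939/1000 ≈ 0.939000
step 3 [1.5y] zero: DF = P = 1783/2000 ≈ 0.891500
step 4 [2y] zero: DF = P = 8607/10000 ≈ 0.860700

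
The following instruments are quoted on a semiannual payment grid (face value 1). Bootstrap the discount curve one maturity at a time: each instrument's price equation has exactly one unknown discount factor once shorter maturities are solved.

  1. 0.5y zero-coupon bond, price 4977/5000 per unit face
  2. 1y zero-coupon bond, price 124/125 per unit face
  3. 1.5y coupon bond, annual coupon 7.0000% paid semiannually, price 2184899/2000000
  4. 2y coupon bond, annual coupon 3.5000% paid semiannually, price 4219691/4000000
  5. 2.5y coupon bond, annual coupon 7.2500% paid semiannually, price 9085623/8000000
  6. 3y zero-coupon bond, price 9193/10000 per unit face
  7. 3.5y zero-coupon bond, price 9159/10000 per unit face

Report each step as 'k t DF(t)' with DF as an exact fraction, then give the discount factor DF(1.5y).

step 1 [0.5y] zero: DF = P = 4977/5000 ≈ 0.995400
step 2 [1y] zero: DF = P = 124/125 ≈ 0.992000
step 3 [1.5y] bond c/2=7/200: DF=(2184899/2000000 − 7/200·(0.995400+0.992000))/(1+7/200) = 9883/10000 ≈ 0.988300
step 4 [2y] bond c/2=7/400: DF=(4219691/4000000 − 7/400·(0.995400+0.992000+0.988300))/(1+7/400) = 616/625 ≈ 0.985600
step 5 [2.5y] bond c/2=29/800: DF=(9085623/8000000 − 29/800·(0.995400+0.992000+0.988300+0.985600))/(1+29/800) = 4787/5000 ≈ 0.957400
step 6 [3y] zero: DF = P = 9193/10000 ≈ 0.919300
step 7 [3.5y] zero: DF = P = 9159/10000 ≈ 0.915900

1 1/2 4977/5000
2 1 124/125
3 3/2 9883/10000
4 2 616/625
5 5/2 4787/5000
6 3 9193/10000
7 7/2 9159/10000
DF(1.5y) = 9883/10000 ≈ 0.988300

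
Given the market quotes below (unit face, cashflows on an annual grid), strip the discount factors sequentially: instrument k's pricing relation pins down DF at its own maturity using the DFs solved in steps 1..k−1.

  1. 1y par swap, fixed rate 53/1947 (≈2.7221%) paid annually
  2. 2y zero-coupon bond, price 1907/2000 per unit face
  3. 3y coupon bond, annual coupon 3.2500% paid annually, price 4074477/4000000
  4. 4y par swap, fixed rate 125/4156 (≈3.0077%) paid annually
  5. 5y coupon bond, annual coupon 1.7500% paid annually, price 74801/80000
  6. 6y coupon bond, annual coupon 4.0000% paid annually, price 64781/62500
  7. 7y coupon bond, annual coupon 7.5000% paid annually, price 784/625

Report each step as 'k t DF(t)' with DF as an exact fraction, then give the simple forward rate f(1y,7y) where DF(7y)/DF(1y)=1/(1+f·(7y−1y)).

step 1 [1y] swap r/1=53/1947: DF=(1 − 53/1947·(0))/(1+53/1947) = 1947/2000 ≈ 0.973500
step 2 [2y] zero: DF = P = 1907/2000 ≈ 0.953500
step 3 [3y] bond c/1=13/400: DF=(4074477/4000000 − 13/400·(0.973500+0.953500))/(1+13/400) = 9259/10000 ≈ 0.925900
step 4 [4y] swap r/1=125/4156: DF=(1 − 125/4156·(0.973500+0.953500+0.925900))/(1+125/4156) = 71/80 ≈ 0.887500
step 5 [5y] bond c/1=7/400: DF=(74801/80000 − 7/400·(0.973500+0.953500+0.925900+0.887500))/(1+7/400) = 4273/5000 ≈ 0.854600
step 6 [6y] bond c/1=1/25: DF=(64781/62500 − 1/25·(0.973500+0.953500+0.925900+0.887500+0.854600))/(1+1/25) = 8199/10000 ≈ 0.819900
step 7 [7y] bond c/1=3/40: DF=(784/625 − 3/40·(0.973500+0.953500+0.925900+0.887500+0.854600+0.819900))/(1+3/40) = 7891/10000 ≈ 0.789100

1 1 1947/2000
2 2 1907/2000
3 3 9259/10000
4 4 71/80
5 5 4273/5000
6 6 8199/10000
7 7 7891/10000
f(1y,7y) = ((1947/2000)/(7891/10000) − 1)/(6) = 922/23673 ≈ 3.8947%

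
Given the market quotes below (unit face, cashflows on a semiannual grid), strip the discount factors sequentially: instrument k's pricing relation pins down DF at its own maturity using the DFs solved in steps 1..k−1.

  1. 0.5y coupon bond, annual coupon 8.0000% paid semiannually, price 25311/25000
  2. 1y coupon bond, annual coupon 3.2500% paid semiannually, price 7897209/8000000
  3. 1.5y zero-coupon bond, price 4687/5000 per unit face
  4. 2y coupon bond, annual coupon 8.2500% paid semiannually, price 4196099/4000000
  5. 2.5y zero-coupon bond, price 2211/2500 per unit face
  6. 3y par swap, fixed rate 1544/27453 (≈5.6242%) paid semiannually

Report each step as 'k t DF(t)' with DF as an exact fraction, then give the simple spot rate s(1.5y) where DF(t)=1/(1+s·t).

step 1 [0.5y] bond c/2=1/25: DF=(25311/25000 − 1/25·(0))/(1+1/25) = 1947/2000 ≈ 0.973500
step 2 [1y] bond c/2=13/800: DF=(7897209/8000000 − 13/800·(0.973500))/(1+13/800) = 4779/5000 ≈ 0.955800
step 3 [1.5y] zero: DF = P = 4687/5000 ≈ 0.937400
step 4 [2y] bond c/2=33/800: DF=(4196099/4000000 − 33/800·(0.973500+0.955800+0.937400))/(1+33/800) = 8939/10000 ≈ 0.893900
step 5 [2.5y] zero: DF = P = 2211/2500 ≈ 0.884400
step 6 [3y] swap r/2=772/27453: DF=(1 − 772/27453·(0.973500+0.955800+0.937400+0.893900+0.884400))/(1+772/27453) = 1057/1250 ≈ 0.845600

1 1/2 1947/2000
2 1 4779/5000
3 3/2 4687/5000
4 2 8939/10000
5 5/2 2211/2500
6 3 1057/1250
s(1.5y) = (1/(4687/5000) − 1)/(3/2) = 626/14061 ≈ 4.4520%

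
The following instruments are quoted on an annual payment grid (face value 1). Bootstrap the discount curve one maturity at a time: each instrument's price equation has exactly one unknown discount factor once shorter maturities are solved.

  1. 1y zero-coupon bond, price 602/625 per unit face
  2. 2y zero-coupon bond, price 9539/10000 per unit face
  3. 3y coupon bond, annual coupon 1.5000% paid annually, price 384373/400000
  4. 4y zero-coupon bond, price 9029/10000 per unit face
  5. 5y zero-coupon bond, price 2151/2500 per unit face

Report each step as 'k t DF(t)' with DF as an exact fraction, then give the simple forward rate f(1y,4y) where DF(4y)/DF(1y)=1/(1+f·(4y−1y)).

1 1 602/625
2 2 9539/10000
3 3 574/625
4 4 9029/10000
5 5 2151/2500
f(1y,4y) = ((602/625)/(9029/10000) − 1)/(3) = 201/9029 ≈ 2.2262%

step 1 [1y] zero: DF = P = 602/625 ≈ 0.963200
step 2 [2y] zero: DF = P = 9539/10000 ≈ 0.953900
step 3 [3y] bond c/1=3/200: DF=(384373/400000 − 3/200·(0.963200+0.953900))/(1+3/200) = 574/625 ≈ 0.918400
step 4 [4y] zero: DF = P = 9029/10000 ≈ 0.902900
step 5 [5y] zero: DF = P = 2151/2500 ≈ 0.860400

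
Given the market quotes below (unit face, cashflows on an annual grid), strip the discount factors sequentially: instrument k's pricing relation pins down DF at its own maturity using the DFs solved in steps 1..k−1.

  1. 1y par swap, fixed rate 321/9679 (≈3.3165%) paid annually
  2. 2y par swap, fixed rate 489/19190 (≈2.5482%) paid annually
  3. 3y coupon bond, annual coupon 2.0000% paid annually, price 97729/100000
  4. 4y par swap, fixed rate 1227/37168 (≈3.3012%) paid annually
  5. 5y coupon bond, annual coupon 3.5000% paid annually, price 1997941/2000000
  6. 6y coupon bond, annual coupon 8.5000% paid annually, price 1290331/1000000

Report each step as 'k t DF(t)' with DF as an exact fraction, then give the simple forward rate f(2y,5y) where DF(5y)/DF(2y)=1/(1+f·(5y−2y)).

step 1 [1y] swap r/1=321/9679: DF=(1 − 321/9679·(0))/(1+321/9679) = 9679/10000 ≈ 0.967900
step 2 [2y] swap r/1=489/19190: DF=(1 − 489/19190·(0.967900))/(1+489/19190) = 9511/10000 ≈ 0.951100
step 3 [3y] bond c/1=1/50: DF=(97729/100000 − 1/50·(0.967900+0.951100))/(1+1/50) = 1841/2000 ≈ 0.920500
step 4 [4y] swap r/1=1227/37168: DF=(1 − 1227/37168·(0.967900+0.951100+0.920500))/(1+1227/37168) = 8773/10000 ≈ 0.877300
step 5 [5y] bond c/1=7/200: DF=(1997941/2000000 − 7/200·(0.967900+0.951100+0.920500+0.877300))/(1+7/200) = 1679/2000 ≈ 0.839500
step 6 [6y] bond c/1=17/200: DF=(1290331/1000000 − 17/200·(0.967900+0.951100+0.920500+0.877300+0.839500))/(1+17/200) = 8323/10000 ≈ 0.832300

1 1 9679/10000
2 2 9511/10000
3 3 1841/2000
4 4 8773/10000
5 5 1679/2000
6 6 8323/10000
f(2y,5y) = ((9511/10000)/(1679/2000) − 1)/(3) = 372/8395 ≈ 4.4312%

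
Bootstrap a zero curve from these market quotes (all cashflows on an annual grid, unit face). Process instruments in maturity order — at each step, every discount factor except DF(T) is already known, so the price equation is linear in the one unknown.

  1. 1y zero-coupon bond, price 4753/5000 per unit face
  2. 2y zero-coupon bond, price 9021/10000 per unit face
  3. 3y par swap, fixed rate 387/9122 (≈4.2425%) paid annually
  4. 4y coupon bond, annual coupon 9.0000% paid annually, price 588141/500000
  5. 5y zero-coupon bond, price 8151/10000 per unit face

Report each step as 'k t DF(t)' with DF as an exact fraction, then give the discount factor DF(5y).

1 1 4753/5000
2 2 9021/10000
3 3 8839/10000
4 4 2133/2500
5 5 8151/10000
DF(5y) = 8151/10000 ≈ 0.815100

step 1 [1y] zero: DF = P = 4753/5000 ≈ 0.950600
step 2 [2y] zero: DF = P = 9021/10000 ≈ 0.902100
step 3 [3y] swap r/1=387/9122: DF=(1 − 387/9122·(0.950600+0.902100))/(1+387/9122) = 8839/10000 ≈ 0.883900
step 4 [4y] bond c/1=9/100: DF=(588141/500000 − 9/100·(0.950600+0.902100+0.883900))/(1+9/100) = 2133/2500 ≈ 0.853200
step 5 [5y] zero: DF = P = 8151/10000 ≈ 0.815100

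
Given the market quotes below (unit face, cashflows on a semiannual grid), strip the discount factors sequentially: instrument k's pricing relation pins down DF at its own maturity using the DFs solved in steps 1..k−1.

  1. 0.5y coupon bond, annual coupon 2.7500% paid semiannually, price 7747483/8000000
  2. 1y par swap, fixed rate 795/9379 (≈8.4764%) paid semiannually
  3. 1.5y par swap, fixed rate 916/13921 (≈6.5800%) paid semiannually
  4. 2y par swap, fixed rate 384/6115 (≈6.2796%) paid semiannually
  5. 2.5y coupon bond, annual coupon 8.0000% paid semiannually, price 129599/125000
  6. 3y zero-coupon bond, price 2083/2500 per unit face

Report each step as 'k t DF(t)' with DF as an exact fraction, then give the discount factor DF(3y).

1 1/2 9553/10000
2 1 1841/2000
3 3/2 2271/2500
4 2 553/625
5 5/2 4279/5000
6 3 2083/2500
DF(3y) = 2083/2500 ≈ 0.833200

step 1 [0.5y] bond c/2=11/800: DF=(7747483/8000000 − 11/800·(0))/(1+11/800) = 9553/10000 ≈ 0.955300
step 2 [1y] swap r/2=795/18758: DF=(1 − 795/18758·(0.955300))/(1+795/18758) = 1841/2000 ≈ 0.920500
step 3 [1.5y] swap r/2=458/13921: DF=(1 − 458/13921·(0.955300+0.920500))/(1+458/13921) = 2271/2500 ≈ 0.908400
step 4 [2y] swap r/2=192/6115: DF=(1 − 192/6115·(0.955300+0.920500+0.908400))/(1+192/6115) = 553/625 ≈ 0.884800
step 5 [2.5y] bond c/2=1/25: DF=(129599/125000 − 1/25·(0.955300+0.920500+0.908400+0.884800))/(1+1/25) = 4279/5000 ≈ 0.855800
step 6 [3y] zero: DF = P = 2083/2500 ≈ 0.833200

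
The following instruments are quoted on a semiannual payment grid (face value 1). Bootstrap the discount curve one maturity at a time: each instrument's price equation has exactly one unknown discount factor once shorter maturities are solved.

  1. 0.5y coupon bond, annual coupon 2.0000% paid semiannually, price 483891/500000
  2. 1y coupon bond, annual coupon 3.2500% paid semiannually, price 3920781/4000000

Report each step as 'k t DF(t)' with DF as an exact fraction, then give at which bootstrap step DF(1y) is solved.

1 1/2 4791/5000
2 1 2373/2500
DF(1y) is solved at step 2

step 1 [0.5y] bond c/2=1/100: DF=(483891/500000 − 1/100·(0))/(1+1/100) = 4791/5000 ≈ 0.958200
step 2 [1y] bond c/2=13/800: DF=(3920781/4000000 − 13/800·(0.958200))/(1+13/800) = 2373/2500 ≈ 0.949200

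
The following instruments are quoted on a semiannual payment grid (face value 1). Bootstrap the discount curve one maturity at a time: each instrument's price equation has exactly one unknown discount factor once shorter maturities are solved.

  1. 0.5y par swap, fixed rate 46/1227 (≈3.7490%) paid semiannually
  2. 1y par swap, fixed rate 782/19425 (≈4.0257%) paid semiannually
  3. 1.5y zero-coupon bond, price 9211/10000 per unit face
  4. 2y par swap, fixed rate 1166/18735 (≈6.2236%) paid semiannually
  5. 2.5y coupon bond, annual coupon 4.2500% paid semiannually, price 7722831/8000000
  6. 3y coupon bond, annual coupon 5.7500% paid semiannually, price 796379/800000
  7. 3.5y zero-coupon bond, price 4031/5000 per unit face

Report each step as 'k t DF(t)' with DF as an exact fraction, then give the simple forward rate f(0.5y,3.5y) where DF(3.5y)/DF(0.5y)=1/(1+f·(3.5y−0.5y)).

step 1 [0.5y] swap r/2=23/1227: DF=(1 − 23/1227·(0))/(1+23/1227) = 1227/1250 ≈ 0.981600
step 2 [1y] swap r/2=391/19425: DF=(1 − 391/19425·(0.981600))/(1+391/19425) = 9609/10000 ≈ 0.960900
step 3 [1.5y] zero: DF = P = 9211/10000 ≈ 0.921100
step 4 [2y] swap r/2=583/18735: DF=(1 − 583/18735·(0.981600+0.960900+0.921100))/(1+583/18735) = 4417/5000 ≈ 0.883400
step 5 [2.5y] bond c/2=17/800: DF=(7722831/8000000 − 17/800·(0.981600+0.960900+0.921100+0.883400))/(1+17/800) = 8673/10000 ≈ 0.867300
step 6 [3y] bond c/2=23/800: DF=(796379/800000 − 23/800·(0.981600+0.960900+0.921100+0.883400+0.867300))/(1+23/800) = 8387/10000 ≈ 0.838700
step 7 [3.5y] zero: DF = P = 4031/5000 ≈ 0.806200

1 1/2 1227/1250
2 1 9609/10000
3 3/2 9211/10000
4 2 4417/5000
5 5/2 8673/10000
6 3 8387/10000
7 7/2 4031/5000
f(0.5y,3.5y) = ((1227/1250)/(4031/5000) − 1)/(3) = 877/12093 ≈ 7.2521%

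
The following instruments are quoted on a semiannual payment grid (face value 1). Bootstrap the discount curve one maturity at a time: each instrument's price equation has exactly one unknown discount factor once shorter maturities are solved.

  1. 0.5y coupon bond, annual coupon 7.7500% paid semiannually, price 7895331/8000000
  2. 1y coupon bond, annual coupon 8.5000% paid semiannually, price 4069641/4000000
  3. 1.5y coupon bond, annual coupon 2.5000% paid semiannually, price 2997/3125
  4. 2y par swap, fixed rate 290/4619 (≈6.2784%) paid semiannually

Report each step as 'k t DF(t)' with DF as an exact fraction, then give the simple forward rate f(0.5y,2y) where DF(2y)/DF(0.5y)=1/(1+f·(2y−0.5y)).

1 1/2 9501/10000
2 1 2343/2500
3 3/2 9239/10000
4 2 221/250
f(0.5y,2y) = ((9501/10000)/(221/250) − 1)/(3/2) = 661/13260 ≈ 4.9849%

step 1 [0.5y] bond c/2=31/800: DF=(7895331/8000000 − 31/800·(0))/(1+31/800) = 9501/10000 ≈ 0.950100
step 2 [1y] bond c/2=17/400: DF=(4069641/4000000 − 17/400·(0.950100))/(1+17/400) = 2343/2500 ≈ 0.937200
step 3 [1.5y] bond c/2=1/80: DF=(2997/3125 − 1/80·(0.950100+0.937200))/(1+1/80) = 9239/10000 ≈ 0.923900
step 4 [2y] swap r/2=145/4619: DF=(1 − 145/4619·(0.950100+0.937200+0.923900))/(1+145/4619) = 221/250 ≈ 0.884000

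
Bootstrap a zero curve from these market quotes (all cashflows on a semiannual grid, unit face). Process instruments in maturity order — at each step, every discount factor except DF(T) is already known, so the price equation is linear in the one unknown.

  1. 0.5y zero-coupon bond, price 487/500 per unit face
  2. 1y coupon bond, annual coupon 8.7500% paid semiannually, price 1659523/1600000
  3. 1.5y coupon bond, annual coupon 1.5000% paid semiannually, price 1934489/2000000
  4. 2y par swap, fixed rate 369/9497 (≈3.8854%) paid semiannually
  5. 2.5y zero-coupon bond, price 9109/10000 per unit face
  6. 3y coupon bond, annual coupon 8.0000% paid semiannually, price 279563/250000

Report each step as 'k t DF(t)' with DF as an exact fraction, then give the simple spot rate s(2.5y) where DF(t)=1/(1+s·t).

step 1 [0.5y] zero: DF = P = 487/500 ≈ 0.974000
step 2 [1y] bond c/2=7/160: DF=(1659523/1600000 − 7/160·(0.974000))/(1+7/160) = 9529/10000 ≈ 0.952900
step 3 [1.5y] bond c/2=3/400: DF=(1934489/2000000 − 3/400·(0.974000+0.952900))/(1+3/400) = 9457/10000 ≈ 0.945700
step 4 [2y] swap r/2=369/18994: DF=(1 − 369/18994·(0.974000+0.952900+0.945700))/(1+369/18994) = 4631/5000 ≈ 0.926200
step 5 [2.5y] zero: DF = P = 9109/10000 ≈ 0.910900
step 6 [3y] bond c/2=1/25: DF=(279563/250000 − 1/25·(0.974000+0.952900+0.945700+0.926200+0.910900))/(1+1/25) = 8941/10000 ≈ 0.894100

1 1/2 487/500
2 1 9529/10000
3 3/2 9457/10000
4 2 4631/5000
5 5/2 9109/10000
6 3 8941/10000
s(2.5y) = (1/(9109/10000) − 1)/(5/2) = 1782/45545 ≈ 3.9126%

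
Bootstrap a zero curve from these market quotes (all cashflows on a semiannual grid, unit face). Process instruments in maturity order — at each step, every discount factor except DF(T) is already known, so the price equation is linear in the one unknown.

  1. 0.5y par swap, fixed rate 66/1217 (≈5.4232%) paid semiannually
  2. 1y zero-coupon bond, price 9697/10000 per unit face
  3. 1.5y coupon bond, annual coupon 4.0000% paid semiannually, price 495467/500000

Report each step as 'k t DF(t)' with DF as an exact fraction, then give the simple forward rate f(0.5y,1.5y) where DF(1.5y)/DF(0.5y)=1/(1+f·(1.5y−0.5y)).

step 1 [0.5y] swap r/2=33/1217: DF=(1 − 33/1217·(0))/(1+33/1217) = 1217/1250 ≈ 0.973600
step 2 [1y] zero: DF = P = 9697/10000 ≈ 0.969700
step 3 [1.5y] bond c/2=1/50: DF=(495467/500000 − 1/50·(0.973600+0.969700))/(1+1/50) = 4667/5000 ≈ 0.933400

1 1/2 1217/1250
2 1 9697/10000
3 3/2 4667/5000
f(0.5y,1.5y) = ((1217/1250)/(4667/5000) − 1)/(1) = 201/4667 ≈ 4.3068%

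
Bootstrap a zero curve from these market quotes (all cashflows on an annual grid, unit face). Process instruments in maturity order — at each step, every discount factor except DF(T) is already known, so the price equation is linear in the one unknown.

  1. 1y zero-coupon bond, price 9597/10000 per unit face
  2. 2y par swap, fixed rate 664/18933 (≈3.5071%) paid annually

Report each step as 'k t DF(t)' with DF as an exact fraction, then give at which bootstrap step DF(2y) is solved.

1 1 9597/10000
2 2 1167/1250
DF(2y) is solved at step 2

step 1 [1y] zero: DF = P = 9597/10000 ≈ 0.959700
step 2 [2y] swap r/1=664/18933: DF=(1 − 664/18933·(0.959700))/(1+664/18933) = 1167/1250 ≈ 0.933600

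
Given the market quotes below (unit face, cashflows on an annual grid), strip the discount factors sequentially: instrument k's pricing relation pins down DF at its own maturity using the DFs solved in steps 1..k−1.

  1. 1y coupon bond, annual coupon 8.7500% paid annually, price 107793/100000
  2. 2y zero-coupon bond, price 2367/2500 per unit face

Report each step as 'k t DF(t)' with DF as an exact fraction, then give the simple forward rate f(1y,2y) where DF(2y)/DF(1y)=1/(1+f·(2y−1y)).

step 1 [1y] bond c/1=7/80: DF=(107793/100000 − 7/80·(0))/(1+7/80) = 1239/1250 ≈ 0.991200
step 2 [2y] zero: DF = P = 2367/2500 ≈ 0.946800

1 1 1239/1250
2 2 2367/2500
f(1y,2y) = ((1239/1250)/(2367/2500) − 1)/(1) = 37/789 ≈ 4.6895%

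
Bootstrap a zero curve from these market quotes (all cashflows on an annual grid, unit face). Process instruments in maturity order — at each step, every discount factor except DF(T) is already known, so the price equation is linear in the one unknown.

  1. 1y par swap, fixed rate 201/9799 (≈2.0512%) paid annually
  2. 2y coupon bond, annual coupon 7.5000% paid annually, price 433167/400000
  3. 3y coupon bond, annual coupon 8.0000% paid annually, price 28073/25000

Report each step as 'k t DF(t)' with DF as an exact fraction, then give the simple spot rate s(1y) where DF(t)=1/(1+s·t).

1 1 9799/10000
2 2 939/1000
3 3 561/625
s(1y) = (1/(9799/10000) − 1)/(1) = 201/9799 ≈ 2.0512%

step 1 [1y] swap r/1=201/9799: DF=(1 − 201/9799·(0))/(1+201/9799) = 9799/10000 ≈ 0.979900
step 2 [2y] bond c/1=3/40: DF=(433167/400000 − 3/40·(0.979900))/(1+3/40) = 939/1000 ≈ 0.939000
step 3 [3y] bond c/1=2/25: DF=(28073/25000 − 2/25·(0.979900+0.939000))/(1+2/25) = 561/625 ≈ 0.897600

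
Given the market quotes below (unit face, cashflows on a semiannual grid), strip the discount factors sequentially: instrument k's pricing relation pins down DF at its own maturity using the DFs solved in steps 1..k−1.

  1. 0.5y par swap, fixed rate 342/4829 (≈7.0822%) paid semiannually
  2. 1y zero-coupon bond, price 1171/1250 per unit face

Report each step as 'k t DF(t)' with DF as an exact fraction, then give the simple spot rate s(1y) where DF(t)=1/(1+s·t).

step 1 [0.5y] swap r/2=171/4829: DF=(1 − 171/4829·(0))/(1+171/4829) = 4829/5000 ≈ 0.965800
step 2 [1y] zero: DF = P = 1171/1250 ≈ 0.936800

1 1/2 4829/5000
2 1 1171/1250
s(1y) = (1/(1171/1250) − 1)/(1) = 79/1171 ≈ 6.7464%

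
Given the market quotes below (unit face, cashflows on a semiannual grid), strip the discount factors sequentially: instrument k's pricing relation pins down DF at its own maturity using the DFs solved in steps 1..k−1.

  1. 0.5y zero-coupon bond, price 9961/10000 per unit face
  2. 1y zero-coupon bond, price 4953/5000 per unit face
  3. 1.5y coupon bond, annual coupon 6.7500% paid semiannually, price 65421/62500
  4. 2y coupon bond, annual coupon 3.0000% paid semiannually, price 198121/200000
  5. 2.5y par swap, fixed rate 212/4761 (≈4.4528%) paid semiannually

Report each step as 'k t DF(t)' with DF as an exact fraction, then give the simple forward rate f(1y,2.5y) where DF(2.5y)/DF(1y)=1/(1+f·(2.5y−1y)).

1 1/2 9961/10000
2 1 4953/5000
3 3/2 9477/10000
4 2 4663/5000
5 5/2 447/500
f(1y,2.5y) = ((4953/5000)/(447/500) − 1)/(3/2) = 161/2235 ≈ 7.2036%

step 1 [0.5y] zero: DF = P = 9961/10000 ≈ 0.996100
step 2 [1y] zero: DF = P = 4953/5000 ≈ 0.990600
step 3 [1.5y] bond c/2=27/800: DF=(65421/62500 − 27/800·(0.996100+0.990600))/(1+27/800) = 9477/10000 ≈ 0.947700
step 4 [2y] bond c/2=3/200: DF=(198121/200000 − 3/200·(0.996100+0.990600+0.947700))/(1+3/200) = 4663/5000 ≈ 0.932600
step 5 [2.5y] swap r/2=106/4761: DF=(1 − 106/4761·(0.996100+0.990600+0.947700+0.932600))/(1+106/4761) = 447/500 ≈ 0.894000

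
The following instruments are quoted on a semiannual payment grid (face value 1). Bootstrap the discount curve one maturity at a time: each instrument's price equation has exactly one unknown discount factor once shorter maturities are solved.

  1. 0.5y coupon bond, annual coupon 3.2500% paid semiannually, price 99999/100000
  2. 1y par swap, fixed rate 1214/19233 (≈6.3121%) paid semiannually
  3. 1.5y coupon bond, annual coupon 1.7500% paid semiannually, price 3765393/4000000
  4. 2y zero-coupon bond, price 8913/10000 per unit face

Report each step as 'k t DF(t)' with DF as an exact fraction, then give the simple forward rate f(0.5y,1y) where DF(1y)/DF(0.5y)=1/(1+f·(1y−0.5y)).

1 1/2 123/125
2 1 9393/10000
3 3/2 1833/2000
4 2 8913/10000
f(0.5y,1y) = ((123/125)/(9393/10000) − 1)/(1/2) = 298/3131 ≈ 9.5177%

step 1 [0.5y] bond c/2=13/800: DF=(99999/100000 − 13/800·(0))/(1+13/800) = 123/125 ≈ 0.984000
step 2 [1y] swap r/2=607/19233: DF=(1 − 607/19233·(0.984000))/(1+607/19233) = 9393/10000 ≈ 0.939300
step 3 [1.5y] bond c/2=7/800: DF=(3765393/4000000 − 7/800·(0.984000+0.939300))/(1+7/800) = 1833/2000 ≈ 0.916500
step 4 [2y] zero: DF = P = 8913/10000 ≈ 0.891300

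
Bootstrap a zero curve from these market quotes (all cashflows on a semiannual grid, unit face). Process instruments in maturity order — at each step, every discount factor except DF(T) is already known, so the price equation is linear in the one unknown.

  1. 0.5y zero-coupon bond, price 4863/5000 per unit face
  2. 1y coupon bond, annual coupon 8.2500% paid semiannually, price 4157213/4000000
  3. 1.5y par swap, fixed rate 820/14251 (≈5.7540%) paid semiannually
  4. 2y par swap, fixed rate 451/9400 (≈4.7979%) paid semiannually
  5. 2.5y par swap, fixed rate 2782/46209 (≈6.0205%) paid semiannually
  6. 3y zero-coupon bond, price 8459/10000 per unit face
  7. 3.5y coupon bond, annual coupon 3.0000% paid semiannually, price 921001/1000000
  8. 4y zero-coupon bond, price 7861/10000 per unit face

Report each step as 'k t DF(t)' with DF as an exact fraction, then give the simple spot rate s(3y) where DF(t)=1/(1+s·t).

step 1 [0.5y] zero: DF = P = 4863/5000 ≈ 0.972600
step 2 [1y] bond c/2=33/800: DF=(4157213/4000000 − 33/800·(0.972600))/(1+33/800) = 2399/2500 ≈ 0.959600
step 3 [1.5y] swap r/2=410/14251: DF=(1 − 410/14251·(0.972600+0.959600))/(1+410/14251) = 459/500 ≈ 0.918000
step 4 [2y] swap r/2=451/18800: DF=(1 − 451/18800·(0.972600+0.959600+0.918000))/(1+451/18800) = 4549/5000 ≈ 0.909800
step 5 [2.5y] swap r/2=1391/46209: DF=(1 − 1391/46209·(0.972600+0.959600+0.918000+0.909800))/(1+1391/46209) = 8609/10000 ≈ 0.860900
step 6 [3y] zero: DF = P = 8459/10000 ≈ 0.845900
step 7 [3.5y] bond c/2=3/200: DF=(921001/1000000 − 3/200·(0.972600+0.959600+0.918000+0.909800+0.860900+0.845900))/(1+3/200) = 4133/5000 ≈ 0.826600
step 8 [4y] zero: DF = P = 7861/10000 ≈ 0.786100

1 1/2 4863/5000
2 1 2399/2500
3 3/2 459/500
4 2 4549/5000
5 5/2 8609/10000
6 3 8459/10000
7 7/2 4133/5000
8 4 7861/10000
s(3y) = (1/(8459/10000) − 1)/(3) = 1541/25377 ≈ 6.0724%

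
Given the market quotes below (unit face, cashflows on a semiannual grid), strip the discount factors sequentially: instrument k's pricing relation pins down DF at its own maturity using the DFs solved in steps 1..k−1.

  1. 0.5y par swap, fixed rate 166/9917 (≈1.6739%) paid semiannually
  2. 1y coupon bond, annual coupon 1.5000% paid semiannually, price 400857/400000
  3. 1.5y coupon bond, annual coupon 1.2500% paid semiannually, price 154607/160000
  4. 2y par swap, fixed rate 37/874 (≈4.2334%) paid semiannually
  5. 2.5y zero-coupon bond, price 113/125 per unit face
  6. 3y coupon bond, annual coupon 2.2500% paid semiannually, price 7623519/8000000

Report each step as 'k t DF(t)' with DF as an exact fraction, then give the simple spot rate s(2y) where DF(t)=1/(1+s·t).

step 1 [0.5y] swap r/2=83/9917: DF=(1 − 83/9917·(0))/(1+83/9917) = 9917/10000 ≈ 0.991700
step 2 [1y] bond c/2=3/400: DF=(400857/400000 − 3/400·(0.991700))/(1+3/400) = 9873/10000 ≈ 0.987300
step 3 [1.5y] bond c/2=1/160: DF=(154607/160000 − 1/160·(0.991700+0.987300))/(1+1/160) = 237/250 ≈ 0.948000
step 4 [2y] swap r/2=37/1748: DF=(1 − 37/1748·(0.991700+0.987300+0.948000))/(1+37/1748) = 4593/5000 ≈ 0.918600
step 5 [2.5y] zero: DF = P = 113/125 ≈ 0.904000
step 6 [3y] bond c/2=9/800: DF=(7623519/8000000 − 9/800·(0.991700+0.987300+0.948000+0.918600+0.904000))/(1+9/800) = 1779/2000 ≈ 0.889500

1 1/2 9917/10000
2 1 9873/10000
3 3/2 237/250
4 2 4593/5000
5 5/2 113/125
6 3 1779/2000
s(2y) = (1/(4593/5000) − 1)/(2) = 407/9186 ≈ 4.4307%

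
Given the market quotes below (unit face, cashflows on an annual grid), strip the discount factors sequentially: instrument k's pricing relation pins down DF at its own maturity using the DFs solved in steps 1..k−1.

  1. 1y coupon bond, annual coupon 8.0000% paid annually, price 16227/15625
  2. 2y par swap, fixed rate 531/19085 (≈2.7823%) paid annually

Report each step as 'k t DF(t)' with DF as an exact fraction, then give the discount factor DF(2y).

step 1 [1y] bond c/1=2/25: DF=(16227/15625 − 2/25·(0))/(1+2/25) = 601/625 ≈ 0.961600
step 2 [2y] swap r/1=531/19085: DF=(1 − 531/19085·(0.961600))/(1+531/19085) = 9469/10000 ≈ 0.946900

1 1 601/625
2 2 9469/10000
DF(2y) = 9469/10000 ≈ 0.946900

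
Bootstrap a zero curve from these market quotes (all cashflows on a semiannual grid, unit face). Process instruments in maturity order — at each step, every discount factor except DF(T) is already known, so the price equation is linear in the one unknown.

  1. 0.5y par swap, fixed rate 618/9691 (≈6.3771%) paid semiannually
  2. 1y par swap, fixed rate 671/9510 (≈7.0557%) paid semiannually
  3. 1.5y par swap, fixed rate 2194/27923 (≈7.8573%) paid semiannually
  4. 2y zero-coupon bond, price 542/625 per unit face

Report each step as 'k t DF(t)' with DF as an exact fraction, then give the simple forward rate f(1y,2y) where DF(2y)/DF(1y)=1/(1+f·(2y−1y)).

1 1/2 9691/10000
2 1 9329/10000
3 3/2 8903/10000
4 2 542/625
f(1y,2y) = ((9329/10000)/(542/625) − 1)/(1) = 657/8672 ≈ 7.5761%

step 1 [0.5y] swap r/2=309/9691: DF=(1 − 309/9691·(0))/(1+309/9691) = 9691/10000 ≈ 0.969100
step 2 [1y] swap r/2=671/19020: DF=(1 − 671/19020·(0.969100))/(1+671/19020) = 9329/10000 ≈ 0.932900
step 3 [1.5y] swap r/2=1097/27923: DF=(1 − 1097/27923·(0.969100+0.932900))/(1+1097/27923) = 8903/10000 ≈ 0.890300
step 4 [2y] zero: DF = P = 542/625 ≈ 0.867200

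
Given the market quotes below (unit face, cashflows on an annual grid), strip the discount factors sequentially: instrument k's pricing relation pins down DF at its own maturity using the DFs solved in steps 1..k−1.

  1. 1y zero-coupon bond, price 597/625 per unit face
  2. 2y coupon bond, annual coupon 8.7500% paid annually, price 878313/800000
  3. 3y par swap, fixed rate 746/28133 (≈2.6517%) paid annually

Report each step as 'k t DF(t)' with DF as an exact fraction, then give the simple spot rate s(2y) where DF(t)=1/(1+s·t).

1 1 597/625
2 2 9327/10000
3 3 4627/5000
s(2y) = (1/(9327/10000) − 1)/(2) = 673/18654 ≈ 3.6078%

step 1 [1y] zero: DF = P = 597/625 ≈ 0.955200
step 2 [2y] bond c/1=7/80: DF=(878313/800000 − 7/80·(0.955200))/(1+7/80) = 9327/10000 ≈ 0.932700
step 3 [3y] swap r/1=746/28133: DF=(1 − 746/28133·(0.955200+0.932700))/(1+746/28133) = 4627/5000 ≈ 0.925400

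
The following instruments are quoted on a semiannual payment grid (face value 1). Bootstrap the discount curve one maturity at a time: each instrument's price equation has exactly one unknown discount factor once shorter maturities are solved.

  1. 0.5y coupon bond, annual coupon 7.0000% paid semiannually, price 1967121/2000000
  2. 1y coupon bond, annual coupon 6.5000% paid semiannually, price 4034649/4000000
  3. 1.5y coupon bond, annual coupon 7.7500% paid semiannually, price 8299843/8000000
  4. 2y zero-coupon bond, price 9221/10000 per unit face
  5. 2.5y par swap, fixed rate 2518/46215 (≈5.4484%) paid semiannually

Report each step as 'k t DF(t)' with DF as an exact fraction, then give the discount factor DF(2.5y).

1 1/2 9503/10000
2 1 947/1000
3 3/2 116/125
4 2 9221/10000
5 5/2 8741/10000
DF(2.5y) = 8741/10000 ≈ 0.874100

step 1 [0.5y] bond c/2=7/200: DF=(1967121/2000000 − 7/200·(0))/(1+7/200) = 9503/10000 ≈ 0.950300
step 2 [1y] bond c/2=13/400: DF=(4034649/4000000 − 13/400·(0.950300))/(1+13/400) = 947/1000 ≈ 0.947000
step 3 [1.5y] bond c/2=31/800: DF=(8299843/8000000 − 31/800·(0.950300+0.947000))/(1+31/800) = 116/125 ≈ 0.928000
step 4 [2y] zero: DF = P = 9221/10000 ≈ 0.922100
step 5 [2.5y] swap r/2=1259/46215: DF=(1 − 1259/46215·(0.950300+0.947000+0.928000+0.922100))/(1+1259/46215) = 8741/10000 ≈ 0.874100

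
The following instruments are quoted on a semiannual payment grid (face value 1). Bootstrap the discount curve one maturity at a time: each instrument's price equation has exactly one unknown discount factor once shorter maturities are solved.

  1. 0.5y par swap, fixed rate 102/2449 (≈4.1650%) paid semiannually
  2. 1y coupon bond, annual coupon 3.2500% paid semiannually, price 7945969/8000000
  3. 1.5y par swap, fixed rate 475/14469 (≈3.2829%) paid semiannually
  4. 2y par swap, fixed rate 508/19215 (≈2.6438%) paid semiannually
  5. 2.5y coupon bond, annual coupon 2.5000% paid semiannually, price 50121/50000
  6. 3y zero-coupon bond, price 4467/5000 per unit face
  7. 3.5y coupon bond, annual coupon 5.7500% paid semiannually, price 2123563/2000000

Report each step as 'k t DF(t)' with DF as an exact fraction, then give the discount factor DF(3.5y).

step 1 [0.5y] swap r/2=51/2449: DF=(1 − 51/2449·(0))/(1+51/2449) = 2449/2500 ≈ 0.979600
step 2 [1y] bond c/2=13/800: DF=(7945969/8000000 − 13/800·(0.979600))/(1+13/800) = 9617/10000 ≈ 0.961700
step 3 [1.5y] swap r/2=475/28938: DF=(1 − 475/28938·(0.979600+0.961700))/(1+475/28938) = 381/400 ≈ 0.952500
step 4 [2y] swap r/2=254/19215: DF=(1 − 254/19215·(0.979600+0.961700+0.952500))/(1+254/19215) = 2373/2500 ≈ 0.949200
step 5 [2.5y] bond c/2=1/80: DF=(50121/50000 − 1/80·(0.979600+0.961700+0.952500+0.949200))/(1+1/80) = 4713/5000 ≈ 0.942600
step 6 [3y] zero: DF = P = 4467/5000 ≈ 0.893400
step 7 [3.5y] bond c/2=23/800: DF=(2123563/2000000 − 23/800·(0.979600+0.961700+0.952500+0.949200+0.942600+0.893400))/(1+23/800) = 4367/5000 ≈ 0.873400

1 1/2 2449/2500
2 1 9617/10000
3 3/2 381/400
4 2 2373/2500
5 5/2 4713/5000
6 3 4467/5000
7 7/2 4367/5000
DF(3.5y) = 4367/5000 ≈ 0.873400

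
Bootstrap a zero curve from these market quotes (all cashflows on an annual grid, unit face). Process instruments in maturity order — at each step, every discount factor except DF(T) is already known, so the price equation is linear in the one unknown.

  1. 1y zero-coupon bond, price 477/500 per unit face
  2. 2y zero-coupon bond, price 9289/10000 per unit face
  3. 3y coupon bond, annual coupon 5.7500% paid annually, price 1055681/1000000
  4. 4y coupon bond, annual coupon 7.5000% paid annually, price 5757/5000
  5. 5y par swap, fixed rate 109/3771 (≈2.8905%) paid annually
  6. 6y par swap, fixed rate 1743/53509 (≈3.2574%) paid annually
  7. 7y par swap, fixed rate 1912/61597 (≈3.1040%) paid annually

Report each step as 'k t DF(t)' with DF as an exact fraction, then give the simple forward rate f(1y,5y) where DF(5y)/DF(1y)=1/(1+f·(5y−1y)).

1 1 477/500
2 2 9289/10000
3 3 8959/10000
4 4 2193/2500
5 5 2173/2500
6 6 8257/10000
7 7 1011/1250
f(1y,5y) = ((477/500)/(2173/2500) − 1)/(4) = 1/41 ≈ 2.4390%

step 1 [1y] zero: DF = P = 477/500 ≈ 0.954000
step 2 [2y] zero: DF = P = 9289/10000 ≈ 0.928900
step 3 [3y] bond c/1=23/400: DF=(1055681/1000000 − 23/400·(0.954000+0.928900))/(1+23/400) = 8959/10000 ≈ 0.895900
step 4 [4y] bond c/1=3/40: DF=(5757/5000 − 3/40·(0.954000+0.928900+0.895900))/(1+3/40) = 2193/2500 ≈ 0.877200
step 5 [5y] swap r/1=109/3771: DF=(1 − 109/3771·(0.954000+0.928900+0.895900+0.877200))/(1+109/3771) = 2173/2500 ≈ 0.869200
step 6 [6y] swap r/1=1743/53509: DF=(1 − 1743/53509·(0.954000+0.928900+0.895900+0.877200+0.869200))/(1+1743/53509) = 8257/10000 ≈ 0.825700
step 7 [7y] swap r/1=1912/61597: DF=(1 − 1912/61597·(0.954000+0.928900+0.895900+0.877200+0.869200+0.825700))/(1+1912/61597) = 1011/1250 ≈ 0.808800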